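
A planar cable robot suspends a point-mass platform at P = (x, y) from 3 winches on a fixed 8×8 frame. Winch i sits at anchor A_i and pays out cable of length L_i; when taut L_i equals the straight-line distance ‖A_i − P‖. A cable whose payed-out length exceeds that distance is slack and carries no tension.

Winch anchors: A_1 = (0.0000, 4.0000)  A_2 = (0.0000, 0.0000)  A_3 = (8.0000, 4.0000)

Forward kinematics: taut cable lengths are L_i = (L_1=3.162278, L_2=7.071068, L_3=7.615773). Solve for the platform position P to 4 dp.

(1.0000, 7.0000)

each cable: (A_i−P)·(A_i−P) = L_i²; let k_i = ‖A_i‖²−L_i²
k_1 = 0.0000+16.0000−10.0000 = 6.0000
row 1: 0.0000x + 8.0000y = 56.0000  (k_2=-50.0000)
row 2: -16.0000x + 0.0000y = -16.0000  (k_3=22.0000)
Cramer on rows 1–2 → x = 1.0000, y = 7.0000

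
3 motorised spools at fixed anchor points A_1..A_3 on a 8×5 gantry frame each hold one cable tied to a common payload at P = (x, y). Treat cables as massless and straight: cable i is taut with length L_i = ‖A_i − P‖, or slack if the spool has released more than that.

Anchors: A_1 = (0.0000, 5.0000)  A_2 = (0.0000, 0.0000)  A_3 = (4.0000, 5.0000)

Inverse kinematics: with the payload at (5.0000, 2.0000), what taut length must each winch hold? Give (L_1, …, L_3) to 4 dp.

L_1: Δ = A_1−P = (-5.0000, 3.0000) → ‖Δ‖ = √34.0000 = 5.8310
L_2: Δ = A_2−P = (-5.0000, -2.0000) → ‖Δ‖ = √29.0000 = 5.3852
L_3: Δ = A_3−P = (-1.0000, 3.0000) → ‖Δ‖ = √10.0000 = 3.1623

(5.8310, 5.3852, 3.1623)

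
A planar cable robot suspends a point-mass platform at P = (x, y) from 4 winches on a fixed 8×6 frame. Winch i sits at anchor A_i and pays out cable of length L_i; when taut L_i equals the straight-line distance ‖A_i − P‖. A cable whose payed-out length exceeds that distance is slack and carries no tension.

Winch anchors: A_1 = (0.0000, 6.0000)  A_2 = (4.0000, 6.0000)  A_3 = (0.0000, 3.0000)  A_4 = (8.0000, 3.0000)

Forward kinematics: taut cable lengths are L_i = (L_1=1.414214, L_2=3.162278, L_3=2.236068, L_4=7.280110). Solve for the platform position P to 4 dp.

(1.0000, 5.0000)

circle eqns → linear via eq_j − eq_1; set k_j = A_j·A_j − L_j²
k_1 = 0.0000+36.0000−2.0000 = 34.0000
-8.0000·x + 0.0000·y = k_1−k_2 = -8.0000
0.0000·x + 6.0000·y = k_1−k_3 = 30.0000
-16.0000·x + 6.0000·y = k_1−k_4 = 14.0000
solve first two rows → x=1.0000, y=5.0000
check cable 4: ‖A_4−P‖² = 53.0000 ≈ L_4² = 53.0000 ✓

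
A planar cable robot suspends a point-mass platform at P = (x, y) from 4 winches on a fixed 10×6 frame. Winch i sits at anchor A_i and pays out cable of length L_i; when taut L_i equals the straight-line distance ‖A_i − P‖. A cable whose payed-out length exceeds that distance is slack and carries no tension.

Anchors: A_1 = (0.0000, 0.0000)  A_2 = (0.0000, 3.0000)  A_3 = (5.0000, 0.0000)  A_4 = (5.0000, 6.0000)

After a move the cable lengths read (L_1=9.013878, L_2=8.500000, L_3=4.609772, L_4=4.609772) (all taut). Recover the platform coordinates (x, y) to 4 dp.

(8.5000, 3.0000)

expand ‖A_i−P‖²=L_i² and subtract eq 1 (k_i ≔ ‖A_i‖²−L_i²)
k_1 = 0.0000+0.0000−81.2500 = -81.2500
eq1−eq2 → [0.0000  -6.0000]·P = -18.0000
eq1−eq3 → [-10.0000  0.0000]·P = -85.0000
eq1−eq4 → [-10.0000  -12.0000]·P = -121.0000
2×2 solve → P = (8.5000, 3.0000)
check cable 4: ‖A_4−P‖² = 21.2500 ≈ L_4² = 21.2500 ✓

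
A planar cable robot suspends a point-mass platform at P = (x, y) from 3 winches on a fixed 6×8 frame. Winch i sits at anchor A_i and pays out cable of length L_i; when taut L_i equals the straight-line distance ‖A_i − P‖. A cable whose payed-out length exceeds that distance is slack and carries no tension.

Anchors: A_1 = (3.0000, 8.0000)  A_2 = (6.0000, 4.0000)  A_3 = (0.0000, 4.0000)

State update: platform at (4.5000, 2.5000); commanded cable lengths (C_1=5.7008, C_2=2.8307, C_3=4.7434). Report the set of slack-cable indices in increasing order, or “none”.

i=1: geometric 5.7009 vs commanded 5.7008 ⇒ taut
i=2: geometric 2.1213 vs commanded 2.8307 ⇒ slack
i=3: geometric 4.7434 vs commanded 4.7434 ⇒ taut

2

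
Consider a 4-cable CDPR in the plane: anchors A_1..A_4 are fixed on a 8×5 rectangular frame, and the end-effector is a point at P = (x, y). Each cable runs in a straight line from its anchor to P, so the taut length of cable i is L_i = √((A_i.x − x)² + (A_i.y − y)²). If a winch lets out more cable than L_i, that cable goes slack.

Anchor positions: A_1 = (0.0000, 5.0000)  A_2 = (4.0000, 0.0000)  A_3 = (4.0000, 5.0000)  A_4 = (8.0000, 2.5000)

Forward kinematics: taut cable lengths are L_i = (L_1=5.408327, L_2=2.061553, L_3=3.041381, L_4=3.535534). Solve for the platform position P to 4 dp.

expand ‖A_i−P‖²=L_i² and subtract eq 1 (c_i ≔ ‖A_i‖²−L_i²)
c_1 = 0.0000+25.0000−29.2500 = -4.2500
eq1−eq2 → [-8.0000  10.0000]·P = -16.0000
eq1−eq3 → [-8.0000  0.0000]·P = -36.0000
eq1−eq4 → [-16.0000  5.0000]·P = -62.0000
2×2 solve → P = (4.5000, 2.0000)
check cable 4: ‖A_4−P‖² = 12.5000 ≈ L_4² = 12.5000 ✓

(4.5000, 2.0000)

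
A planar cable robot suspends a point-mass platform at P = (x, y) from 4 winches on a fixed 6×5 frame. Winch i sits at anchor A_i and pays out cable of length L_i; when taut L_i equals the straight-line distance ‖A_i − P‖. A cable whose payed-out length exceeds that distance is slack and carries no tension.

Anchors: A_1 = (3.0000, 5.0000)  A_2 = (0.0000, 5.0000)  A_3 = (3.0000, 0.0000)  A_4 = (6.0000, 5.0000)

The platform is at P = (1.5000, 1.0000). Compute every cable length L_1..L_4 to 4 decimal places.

(4.2720, 4.2720, 1.8028, 6.0208)

L_1: Δ = A_1−P = (1.5000, 4.0000) → ‖Δ‖ = √18.2500 = 4.2720
L_2: Δ = A_2−P = (-1.5000, 4.0000) → ‖Δ‖ = √18.2500 = 4.2720
L_3: Δ = A_3−P = (1.5000, -1.0000) → ‖Δ‖ = √3.2500 = 1.8028
L_4: Δ = A_4−P = (4.5000, 4.0000) → ‖Δ‖ = √36.2500 = 6.0208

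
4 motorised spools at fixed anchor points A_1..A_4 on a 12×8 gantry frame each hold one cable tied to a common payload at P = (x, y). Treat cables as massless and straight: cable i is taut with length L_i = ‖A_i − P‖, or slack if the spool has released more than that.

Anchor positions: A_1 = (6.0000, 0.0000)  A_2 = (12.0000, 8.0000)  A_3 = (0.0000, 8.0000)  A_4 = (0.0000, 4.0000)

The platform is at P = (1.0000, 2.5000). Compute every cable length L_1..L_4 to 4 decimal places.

L_1 = √((6.0000−1.0000)² + (0.0000−2.5000)²) = 5.5902
L_2 = √((12.0000−1.0000)² + (8.0000−2.5000)²) = 12.2984
L_3 = √((0.0000−1.0000)² + (8.0000−2.5000)²) = 5.5902
L_4 = √((0.0000−1.0000)² + (4.0000−2.5000)²) = 1.8028

(5.5902, 12.2984, 5.5902, 1.8028)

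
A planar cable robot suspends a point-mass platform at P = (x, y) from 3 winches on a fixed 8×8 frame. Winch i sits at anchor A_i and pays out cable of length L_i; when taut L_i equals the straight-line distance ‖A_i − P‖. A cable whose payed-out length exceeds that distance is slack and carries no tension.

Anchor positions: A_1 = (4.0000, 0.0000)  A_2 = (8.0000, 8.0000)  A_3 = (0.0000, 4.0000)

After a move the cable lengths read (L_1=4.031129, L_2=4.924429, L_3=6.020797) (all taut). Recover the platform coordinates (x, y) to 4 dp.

each cable: (A_i−P)·(A_i−P) = L_i²; let q_i = ‖A_i‖²−L_i²
q_1 = 16.0000+0.0000−16.2500 = -0.2500
row 1: -8.0000x − 16.0000y = -104.0000  (q_2=103.7500)
row 2: 8.0000x − 8.0000y = 20.0000  (q_3=-20.2500)
Cramer on rows 1–2 → x = 6.0000, y = 3.5000

(6.0000, 3.5000)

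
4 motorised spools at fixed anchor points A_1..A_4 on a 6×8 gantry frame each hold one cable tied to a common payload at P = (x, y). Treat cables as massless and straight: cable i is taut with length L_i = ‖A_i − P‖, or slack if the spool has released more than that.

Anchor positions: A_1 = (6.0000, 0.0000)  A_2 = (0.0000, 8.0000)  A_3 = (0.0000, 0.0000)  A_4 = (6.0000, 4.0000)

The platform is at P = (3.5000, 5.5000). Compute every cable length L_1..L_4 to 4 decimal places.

(6.0415, 4.3012, 6.5192, 2.9155)

L_1 = √((6.0000−3.5000)² + (0.0000−5.5000)²) = 6.0415
L_2 = √((0.0000−3.5000)² + (8.0000−5.5000)²) = 4.3012
L_3 = √((0.0000−3.5000)² + (0.0000−5.5000)²) = 6.5192
L_4 = √((6.0000−3.5000)² + (4.0000−5.5000)²) = 2.9155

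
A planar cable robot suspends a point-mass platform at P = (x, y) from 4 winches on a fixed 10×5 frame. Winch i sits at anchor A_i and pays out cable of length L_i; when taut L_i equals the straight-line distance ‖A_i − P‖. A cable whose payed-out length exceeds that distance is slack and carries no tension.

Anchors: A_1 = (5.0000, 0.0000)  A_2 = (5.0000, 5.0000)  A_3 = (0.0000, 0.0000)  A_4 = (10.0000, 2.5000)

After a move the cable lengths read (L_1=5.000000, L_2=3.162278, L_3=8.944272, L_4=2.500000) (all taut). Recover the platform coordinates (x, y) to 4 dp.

(8.0000, 4.0000)

circle eqns → linear via eq_j − eq_1; set q_j = A_j·A_j − L_j²
q_1 = 25.0000+0.0000−25.0000 = 0.0000
0.0000·x − 10.0000·y = q_1−q_2 = -40.0000
10.0000·x + 0.0000·y = q_1−q_3 = 80.0000
-10.0000·x − 5.0000·y = q_1−q_4 = -100.0000
solve first two rows → x=8.0000, y=4.0000
check cable 4: ‖A_4−P‖² = 6.2500 ≈ L_4² = 6.2500 ✓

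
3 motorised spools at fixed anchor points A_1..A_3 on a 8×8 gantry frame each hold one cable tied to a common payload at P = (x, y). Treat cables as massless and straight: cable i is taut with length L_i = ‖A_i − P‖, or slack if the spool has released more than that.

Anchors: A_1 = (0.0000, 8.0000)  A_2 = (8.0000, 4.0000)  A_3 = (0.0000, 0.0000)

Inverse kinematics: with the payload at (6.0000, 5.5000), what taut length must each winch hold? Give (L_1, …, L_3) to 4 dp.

L_1 = √((0.0000−6.0000)² + (8.0000−5.5000)²) = 6.5000
L_2 = √((8.0000−6.0000)² + (4.0000−5.5000)²) = 2.5000
L_3 = √((0.0000−6.0000)² + (0.0000−5.5000)²) = 8.1394

(6.5000, 2.5000, 8.1394)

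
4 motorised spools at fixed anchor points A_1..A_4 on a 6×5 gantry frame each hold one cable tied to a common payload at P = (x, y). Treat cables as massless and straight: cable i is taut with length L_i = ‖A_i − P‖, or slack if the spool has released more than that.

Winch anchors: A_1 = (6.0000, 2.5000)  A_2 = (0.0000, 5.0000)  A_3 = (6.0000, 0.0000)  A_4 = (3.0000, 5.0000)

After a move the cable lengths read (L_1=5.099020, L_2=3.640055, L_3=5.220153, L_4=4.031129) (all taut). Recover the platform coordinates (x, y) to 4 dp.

(1.0000, 1.5000)

expand ‖A_i−P‖²=L_i² and subtract eq 1 (q_i ≔ ‖A_i‖²−L_i²)
q_1 = 36.0000+6.2500−26.0000 = 16.2500
eq1−eq2 → [12.0000  -5.0000]·P = 4.5000
eq1−eq3 → [0.0000  5.0000]·P = 7.5000
eq1−eq4 → [6.0000  -5.0000]·P = -1.5000
2×2 solve → P = (1.0000, 1.5000)
check cable 4: ‖A_4−P‖² = 16.2500 ≈ L_4² = 16.2500 ✓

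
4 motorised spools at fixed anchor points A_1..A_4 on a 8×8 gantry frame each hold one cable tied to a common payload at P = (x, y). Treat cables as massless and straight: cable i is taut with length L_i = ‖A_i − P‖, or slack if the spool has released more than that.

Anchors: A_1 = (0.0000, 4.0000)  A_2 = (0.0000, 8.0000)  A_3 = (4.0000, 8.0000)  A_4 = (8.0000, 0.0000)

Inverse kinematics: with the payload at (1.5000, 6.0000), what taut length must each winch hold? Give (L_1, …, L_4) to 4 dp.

cable 1: Δx=-1.5000, Δy=-2.0000; L_1 = √(Δx²+Δy²) = 2.5000
cable 2: Δx=-1.5000, Δy=2.0000; L_2 = √(Δx²+Δy²) = 2.5000
cable 3: Δx=2.5000, Δy=2.0000; L_3 = √(Δx²+Δy²) = 3.2016
cable 4: Δx=6.5000, Δy=-6.0000; L_4 = √(Δx²+Δy²) = 8.8459

(2.5000, 2.5000, 3.2016, 8.8459)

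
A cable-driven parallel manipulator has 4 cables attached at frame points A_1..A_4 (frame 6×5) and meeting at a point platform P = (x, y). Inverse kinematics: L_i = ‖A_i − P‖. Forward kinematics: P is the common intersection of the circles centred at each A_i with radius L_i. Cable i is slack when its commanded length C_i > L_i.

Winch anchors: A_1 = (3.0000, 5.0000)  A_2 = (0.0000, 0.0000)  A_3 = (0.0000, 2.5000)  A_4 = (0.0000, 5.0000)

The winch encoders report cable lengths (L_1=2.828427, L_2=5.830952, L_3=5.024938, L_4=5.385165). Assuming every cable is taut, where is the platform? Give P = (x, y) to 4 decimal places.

circle eqns → linear via eq_j − eq_1; set q_j = A_j·A_j − L_j²
q_1 = 9.0000+25.0000−8.0000 = 26.0000
6.0000·x + 10.0000·y = q_1−q_2 = 60.0000
6.0000·x + 5.0000·y = q_1−q_3 = 45.0000
6.0000·x + 0.0000·y = q_1−q_4 = 30.0000
solve first two rows → x=5.0000, y=3.0000
check cable 4: ‖A_4−P‖² = 29.0000 ≈ L_4² = 29.0000 ✓

(5.0000, 3.0000)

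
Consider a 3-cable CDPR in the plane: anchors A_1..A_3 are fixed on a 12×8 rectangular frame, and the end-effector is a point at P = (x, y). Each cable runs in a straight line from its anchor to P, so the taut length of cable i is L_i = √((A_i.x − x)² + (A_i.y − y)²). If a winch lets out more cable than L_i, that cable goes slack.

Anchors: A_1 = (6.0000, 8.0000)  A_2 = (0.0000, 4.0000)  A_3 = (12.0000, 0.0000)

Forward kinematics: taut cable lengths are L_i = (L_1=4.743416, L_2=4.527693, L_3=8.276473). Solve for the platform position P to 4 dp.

(4.5000, 3.5000)

expand ‖A_i−P‖²=L_i² and subtract eq 1 (c_i ≔ ‖A_i‖²−L_i²)
c_1 = 36.0000+64.0000−22.5000 = 77.5000
eq1−eq2 → [12.0000  8.0000]·P = 82.0000
eq1−eq3 → [-12.0000  16.0000]·P = 2.0000
2×2 solve → P = (4.5000, 3.5000)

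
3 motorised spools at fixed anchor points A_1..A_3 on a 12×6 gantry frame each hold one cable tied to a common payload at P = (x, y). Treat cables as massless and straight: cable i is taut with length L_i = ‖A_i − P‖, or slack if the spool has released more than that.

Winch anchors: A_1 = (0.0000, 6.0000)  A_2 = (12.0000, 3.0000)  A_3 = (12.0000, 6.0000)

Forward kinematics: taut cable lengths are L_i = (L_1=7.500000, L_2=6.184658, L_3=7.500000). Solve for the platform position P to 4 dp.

each cable: (A_i−P)·(A_i−P) = L_i²; let k_i = ‖A_i‖²−L_i²
k_1 = 0.0000+36.0000−56.2500 = -20.2500
row 1: -24.0000x + 6.0000y = -135.0000  (k_2=114.7500)
row 2: -24.0000x + 0.0000y = -144.0000  (k_3=123.7500)
Cramer on rows 1–2 → x = 6.0000, y = 1.5000

(6.0000, 1.5000)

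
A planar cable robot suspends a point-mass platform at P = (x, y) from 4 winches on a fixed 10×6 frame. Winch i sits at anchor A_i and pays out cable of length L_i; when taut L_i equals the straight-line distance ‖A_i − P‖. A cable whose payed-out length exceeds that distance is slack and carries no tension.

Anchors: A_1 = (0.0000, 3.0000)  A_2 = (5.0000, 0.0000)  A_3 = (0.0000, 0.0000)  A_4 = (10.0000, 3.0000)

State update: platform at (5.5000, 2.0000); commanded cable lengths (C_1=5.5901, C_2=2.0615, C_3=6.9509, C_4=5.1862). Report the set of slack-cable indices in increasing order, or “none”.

cable 1: √((-5.5000)²+(1.0000)²)=5.5902, C_1=5.5901: taut
cable 2: √((-0.5000)²+(-2.0000)²)=2.0616, C_2=2.0615: taut
cable 3: √((-5.5000)²+(-2.0000)²)=5.8523, C_3=6.9509: slack
cable 4: √((4.5000)²+(1.0000)²)=4.6098, C_4=5.1862: slack

3, 4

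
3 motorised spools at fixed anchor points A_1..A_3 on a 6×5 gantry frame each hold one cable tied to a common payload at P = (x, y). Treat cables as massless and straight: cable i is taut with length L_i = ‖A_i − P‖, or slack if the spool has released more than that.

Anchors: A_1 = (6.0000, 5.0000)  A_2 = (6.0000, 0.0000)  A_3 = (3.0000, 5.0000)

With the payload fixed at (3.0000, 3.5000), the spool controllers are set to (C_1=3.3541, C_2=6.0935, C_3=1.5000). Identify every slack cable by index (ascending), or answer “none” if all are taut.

2

cable 1: √((3.0000)²+(1.5000)²)=3.3541, C_1=3.3541: taut
cable 2: √((3.0000)²+(-3.5000)²)=4.6098, C_2=6.0935: slack
cable 3: √((0.0000)²+(1.5000)²)=1.5000, C_3=1.5000: taut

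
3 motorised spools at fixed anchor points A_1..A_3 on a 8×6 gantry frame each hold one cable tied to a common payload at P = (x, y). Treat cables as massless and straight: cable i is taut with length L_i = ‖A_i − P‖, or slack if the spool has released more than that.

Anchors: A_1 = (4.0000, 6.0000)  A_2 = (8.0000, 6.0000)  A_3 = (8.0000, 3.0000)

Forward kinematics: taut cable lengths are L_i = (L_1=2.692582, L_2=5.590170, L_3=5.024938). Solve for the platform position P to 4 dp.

(3.0000, 3.5000)

each cable: (A_i−P)·(A_i−P) = L_i²; let q_i = ‖A_i‖²−L_i²
q_1 = 16.0000+36.0000−7.2500 = 44.7500
row 1: -8.0000x + 0.0000y = -24.0000  (q_2=68.7500)
row 2: -8.0000x + 6.0000y = -3.0000  (q_3=47.7500)
Cramer on rows 1–2 → x = 3.0000, y = 3.5000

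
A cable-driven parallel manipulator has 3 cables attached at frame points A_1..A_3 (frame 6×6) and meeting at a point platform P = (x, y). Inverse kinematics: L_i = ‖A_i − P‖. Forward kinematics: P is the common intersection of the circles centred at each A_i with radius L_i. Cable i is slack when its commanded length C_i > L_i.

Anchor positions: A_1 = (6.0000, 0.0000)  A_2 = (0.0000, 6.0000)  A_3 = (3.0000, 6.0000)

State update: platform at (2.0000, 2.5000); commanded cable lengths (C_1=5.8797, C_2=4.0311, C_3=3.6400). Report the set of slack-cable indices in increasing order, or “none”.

i=1: geometric 4.7170 vs commanded 5.8797 ⇒ slack
i=2: geometric 4.0311 vs commanded 4.0311 ⇒ taut
i=3: geometric 3.6401 vs commanded 3.6400 ⇒ taut

1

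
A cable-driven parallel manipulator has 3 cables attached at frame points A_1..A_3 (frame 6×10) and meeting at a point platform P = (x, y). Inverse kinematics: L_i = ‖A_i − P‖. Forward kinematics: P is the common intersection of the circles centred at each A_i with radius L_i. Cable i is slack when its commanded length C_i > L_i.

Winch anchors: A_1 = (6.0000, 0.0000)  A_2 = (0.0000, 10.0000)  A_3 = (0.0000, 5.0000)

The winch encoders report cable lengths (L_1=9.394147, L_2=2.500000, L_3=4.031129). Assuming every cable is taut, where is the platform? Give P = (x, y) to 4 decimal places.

expand ‖A_i−P‖²=L_i² and subtract eq 1 (k_i ≔ ‖A_i‖²−L_i²)
k_1 = 36.0000+0.0000−88.2500 = -52.2500
eq1−eq2 → [12.0000  -20.0000]·P = -146.0000
eq1−eq3 → [12.0000  -10.0000]·P = -61.0000
2×2 solve → P = (2.0000, 8.5000)

(2.0000, 8.5000)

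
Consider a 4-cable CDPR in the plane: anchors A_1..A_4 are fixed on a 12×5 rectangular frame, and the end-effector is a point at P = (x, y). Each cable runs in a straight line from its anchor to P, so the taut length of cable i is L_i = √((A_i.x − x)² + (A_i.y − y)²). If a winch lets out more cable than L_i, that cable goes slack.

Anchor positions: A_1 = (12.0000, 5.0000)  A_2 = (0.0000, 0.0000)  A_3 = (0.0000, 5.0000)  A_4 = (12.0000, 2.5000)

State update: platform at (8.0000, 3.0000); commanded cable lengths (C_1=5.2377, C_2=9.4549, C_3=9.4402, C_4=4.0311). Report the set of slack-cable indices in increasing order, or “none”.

1, 2, 3

cable 1: L_1 = ‖A_1−P‖ = 4.4721;  C_1 = 5.2377 → slack
cable 2: L_2 = ‖A_2−P‖ = 8.5440;  C_2 = 9.4549 → slack
cable 3: L_3 = ‖A_3−P‖ = 8.2462;  C_3 = 9.4402 → slack
cable 4: L_4 = ‖A_4−P‖ = 4.0311;  C_4 = 4.0311 → taut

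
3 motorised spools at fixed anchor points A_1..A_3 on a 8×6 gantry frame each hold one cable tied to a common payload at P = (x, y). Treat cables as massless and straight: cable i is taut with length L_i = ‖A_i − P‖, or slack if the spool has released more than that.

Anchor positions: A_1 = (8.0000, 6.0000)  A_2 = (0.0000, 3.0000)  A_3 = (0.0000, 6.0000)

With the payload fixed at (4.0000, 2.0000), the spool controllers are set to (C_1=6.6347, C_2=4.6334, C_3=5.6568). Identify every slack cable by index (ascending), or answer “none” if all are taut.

cable 1: √((4.0000)²+(4.0000)²)=5.6569, C_1=6.6347: slack
cable 2: √((-4.0000)²+(1.0000)²)=4.1231, C_2=4.6334: slack
cable 3: √((-4.0000)²+(4.0000)²)=5.6569, C_3=5.6568: taut

1, 2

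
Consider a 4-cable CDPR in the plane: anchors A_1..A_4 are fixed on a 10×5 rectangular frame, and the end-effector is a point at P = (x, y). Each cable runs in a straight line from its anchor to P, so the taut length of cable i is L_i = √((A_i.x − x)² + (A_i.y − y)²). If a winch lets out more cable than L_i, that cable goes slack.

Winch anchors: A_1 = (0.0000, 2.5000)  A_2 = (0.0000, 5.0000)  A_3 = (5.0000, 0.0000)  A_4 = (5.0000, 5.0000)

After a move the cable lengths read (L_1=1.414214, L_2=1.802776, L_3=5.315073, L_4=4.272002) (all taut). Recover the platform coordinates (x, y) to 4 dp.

(1.0000, 3.5000)

expand ‖A_i−P‖²=L_i² and subtract eq 1 (k_i ≔ ‖A_i‖²−L_i²)
k_1 = 0.0000+6.2500−2.0000 = 4.2500
eq1−eq2 → [0.0000  -5.0000]·P = -17.5000
eq1−eq3 → [-10.0000  5.0000]·P = 7.5000
eq1−eq4 → [-10.0000  -5.0000]·P = -27.5000
2×2 solve → P = (1.0000, 3.5000)
check cable 4: ‖A_4−P‖² = 18.2500 ≈ L_4² = 18.2500 ✓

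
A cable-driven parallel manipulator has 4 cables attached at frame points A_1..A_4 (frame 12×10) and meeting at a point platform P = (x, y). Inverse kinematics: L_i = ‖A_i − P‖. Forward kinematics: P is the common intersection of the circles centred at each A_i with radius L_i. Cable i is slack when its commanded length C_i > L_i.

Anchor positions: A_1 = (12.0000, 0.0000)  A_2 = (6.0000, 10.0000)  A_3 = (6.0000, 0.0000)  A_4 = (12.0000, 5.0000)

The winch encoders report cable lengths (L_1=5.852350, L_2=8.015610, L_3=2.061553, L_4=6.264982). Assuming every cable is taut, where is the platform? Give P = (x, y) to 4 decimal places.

each cable: (A_i−P)·(A_i−P) = L_i²; let k_i = ‖A_i‖²−L_i²
k_1 = 144.0000+0.0000−34.2500 = 109.7500
row 1: 12.0000x − 20.0000y = 38.0000  (k_2=71.7500)
row 2: 12.0000x + 0.0000y = 78.0000  (k_3=31.7500)
row 3: 0.0000x − 10.0000y = -20.0000  (k_4=129.7500)
Cramer on rows 1–2 → x = 6.5000, y = 2.0000
check cable 4: ‖A_4−P‖² = 39.2500 ≈ L_4² = 39.2500 ✓

(6.5000, 2.0000)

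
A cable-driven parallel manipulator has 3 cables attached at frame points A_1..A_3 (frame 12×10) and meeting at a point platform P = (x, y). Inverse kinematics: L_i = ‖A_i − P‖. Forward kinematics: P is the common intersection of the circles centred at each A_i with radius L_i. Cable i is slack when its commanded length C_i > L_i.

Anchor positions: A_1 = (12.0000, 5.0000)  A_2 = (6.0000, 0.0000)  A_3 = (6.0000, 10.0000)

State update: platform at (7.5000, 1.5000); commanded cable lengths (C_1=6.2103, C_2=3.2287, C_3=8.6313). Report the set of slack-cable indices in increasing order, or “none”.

cable 1: √((4.5000)²+(3.5000)²)=5.7009, C_1=6.2103: slack
cable 2: √((-1.5000)²+(-1.5000)²)=2.1213, C_2=3.2287: slack
cable 3: √((-1.5000)²+(8.5000)²)=8.6313, C_3=8.6313: taut

1, 2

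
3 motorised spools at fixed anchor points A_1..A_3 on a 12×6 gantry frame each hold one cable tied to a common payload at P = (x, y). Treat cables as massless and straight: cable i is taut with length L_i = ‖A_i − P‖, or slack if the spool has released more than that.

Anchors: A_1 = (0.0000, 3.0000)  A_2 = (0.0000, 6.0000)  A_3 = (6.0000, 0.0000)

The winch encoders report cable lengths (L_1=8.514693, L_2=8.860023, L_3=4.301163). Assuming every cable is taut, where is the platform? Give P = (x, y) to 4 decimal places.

each cable: (A_i−P)·(A_i−P) = L_i²; let k_i = ‖A_i‖²−L_i²
k_1 = 0.0000+9.0000−72.5000 = -63.5000
row 1: 0.0000x − 6.0000y = -21.0000  (k_2=-42.5000)
row 2: -12.0000x + 6.0000y = -81.0000  (k_3=17.5000)
Cramer on rows 1–2 → x = 8.5000, y = 3.5000

(8.5000, 3.5000)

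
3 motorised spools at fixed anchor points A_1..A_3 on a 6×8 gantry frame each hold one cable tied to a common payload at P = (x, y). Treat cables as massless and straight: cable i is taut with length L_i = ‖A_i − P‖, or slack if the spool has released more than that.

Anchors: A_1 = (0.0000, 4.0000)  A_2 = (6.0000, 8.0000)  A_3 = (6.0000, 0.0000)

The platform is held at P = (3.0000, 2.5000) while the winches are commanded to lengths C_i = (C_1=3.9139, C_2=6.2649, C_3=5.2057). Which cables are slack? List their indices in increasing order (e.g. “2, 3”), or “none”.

1, 3

cable 1: L_1 = ‖A_1−P‖ = 3.3541;  C_1 = 3.9139 → slack
cable 2: L_2 = ‖A_2−P‖ = 6.2650;  C_2 = 6.2649 → taut
cable 3: L_3 = ‖A_3−P‖ = 3.9051;  C_3 = 5.2057 → slack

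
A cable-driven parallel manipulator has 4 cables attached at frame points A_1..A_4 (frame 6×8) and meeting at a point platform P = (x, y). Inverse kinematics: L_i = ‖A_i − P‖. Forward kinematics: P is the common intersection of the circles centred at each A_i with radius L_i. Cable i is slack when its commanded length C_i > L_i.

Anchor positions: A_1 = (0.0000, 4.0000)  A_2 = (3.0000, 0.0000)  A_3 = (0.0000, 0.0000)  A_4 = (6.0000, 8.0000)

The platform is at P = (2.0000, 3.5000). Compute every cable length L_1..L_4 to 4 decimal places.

(2.0616, 3.6401, 4.0311, 6.0208)

cable 1: Δx=-2.0000, Δy=0.5000; L_1 = √(Δx²+Δy²) = 2.0616
cable 2: Δx=1.0000, Δy=-3.5000; L_2 = √(Δx²+Δy²) = 3.6401
cable 3: Δx=-2.0000, Δy=-3.5000; L_3 = √(Δx²+Δy²) = 4.0311
cable 4: Δx=4.0000, Δy=4.5000; L_4 = √(Δx²+Δy²) = 6.0208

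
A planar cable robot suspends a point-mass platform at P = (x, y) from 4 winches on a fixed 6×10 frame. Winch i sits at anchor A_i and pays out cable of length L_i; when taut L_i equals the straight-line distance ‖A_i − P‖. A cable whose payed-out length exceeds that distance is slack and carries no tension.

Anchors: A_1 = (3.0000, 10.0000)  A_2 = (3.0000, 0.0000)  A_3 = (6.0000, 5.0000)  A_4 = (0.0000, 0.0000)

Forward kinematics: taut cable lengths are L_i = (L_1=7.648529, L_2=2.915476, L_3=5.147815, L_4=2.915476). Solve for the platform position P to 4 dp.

expand ‖A_i−P‖²=L_i² and subtract eq 1 (c_i ≔ ‖A_i‖²−L_i²)
c_1 = 9.0000+100.0000−58.5000 = 50.5000
eq1−eq2 → [0.0000  20.0000]·P = 50.0000
eq1−eq3 → [-6.0000  10.0000]·P = 16.0000
eq1−eq4 → [6.0000  20.0000]·P = 59.0000
2×2 solve → P = (1.5000, 2.5000)
check cable 4: ‖A_4−P‖² = 8.5000 ≈ L_4² = 8.5000 ✓

(1.5000, 2.5000)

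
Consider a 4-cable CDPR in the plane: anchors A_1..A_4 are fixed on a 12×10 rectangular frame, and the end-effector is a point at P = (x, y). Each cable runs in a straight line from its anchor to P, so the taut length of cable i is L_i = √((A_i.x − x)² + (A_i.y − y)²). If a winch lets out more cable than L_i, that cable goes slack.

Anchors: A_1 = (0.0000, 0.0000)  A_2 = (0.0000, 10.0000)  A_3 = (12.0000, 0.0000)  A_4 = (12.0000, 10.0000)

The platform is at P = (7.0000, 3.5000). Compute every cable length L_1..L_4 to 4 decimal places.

(7.8262, 9.5525, 6.1033, 8.2006)

L_1 = √((0.0000−7.0000)² + (0.0000−3.5000)²) = 7.8262
L_2 = √((0.0000−7.0000)² + (10.0000−3.5000)²) = 9.5525
L_3 = √((12.0000−7.0000)² + (0.0000−3.5000)²) = 6.1033
L_4 = √((12.0000−7.0000)² + (10.0000−3.5000)²) = 8.2006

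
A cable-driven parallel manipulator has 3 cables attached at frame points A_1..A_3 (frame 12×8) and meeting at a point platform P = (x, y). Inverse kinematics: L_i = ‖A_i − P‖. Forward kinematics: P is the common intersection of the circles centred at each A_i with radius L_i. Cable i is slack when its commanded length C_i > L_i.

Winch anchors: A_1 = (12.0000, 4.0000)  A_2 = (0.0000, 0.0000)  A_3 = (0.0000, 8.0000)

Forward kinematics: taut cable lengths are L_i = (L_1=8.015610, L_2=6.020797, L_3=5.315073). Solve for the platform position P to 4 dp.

(4.0000, 4.5000)

circle eqns → linear via eq_j − eq_1; set q_j = A_j·A_j − L_j²
q_1 = 144.0000+16.0000−64.2500 = 95.7500
24.0000·x + 8.0000·y = q_1−q_2 = 132.0000
24.0000·x − 8.0000·y = q_1−q_3 = 60.0000
solve first two rows → x=4.0000, y=4.5000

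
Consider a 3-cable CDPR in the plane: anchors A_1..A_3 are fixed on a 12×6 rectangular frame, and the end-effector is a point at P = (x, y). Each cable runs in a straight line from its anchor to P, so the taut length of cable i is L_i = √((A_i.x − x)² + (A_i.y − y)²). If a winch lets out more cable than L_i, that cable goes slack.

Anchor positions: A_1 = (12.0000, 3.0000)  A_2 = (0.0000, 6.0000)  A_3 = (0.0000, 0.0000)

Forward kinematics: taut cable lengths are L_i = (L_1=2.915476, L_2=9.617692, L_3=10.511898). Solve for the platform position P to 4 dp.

(9.5000, 4.5000)

each cable: (A_i−P)·(A_i−P) = L_i²; let k_i = ‖A_i‖²−L_i²
k_1 = 144.0000+9.0000−8.5000 = 144.5000
row 1: 24.0000x − 6.0000y = 201.0000  (k_2=-56.5000)
row 2: 24.0000x + 6.0000y = 255.0000  (k_3=-110.5000)
Cramer on rows 1–2 → x = 9.5000, y = 4.5000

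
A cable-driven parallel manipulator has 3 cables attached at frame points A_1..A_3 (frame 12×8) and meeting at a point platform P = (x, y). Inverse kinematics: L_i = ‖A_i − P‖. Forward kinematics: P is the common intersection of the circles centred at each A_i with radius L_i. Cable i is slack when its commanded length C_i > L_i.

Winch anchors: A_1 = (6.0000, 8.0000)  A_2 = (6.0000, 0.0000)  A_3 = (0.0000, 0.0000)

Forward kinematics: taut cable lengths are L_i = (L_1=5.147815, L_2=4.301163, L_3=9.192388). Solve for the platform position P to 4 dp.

(8.5000, 3.5000)

expand ‖A_i−P‖²=L_i² and subtract eq 1 (c_i ≔ ‖A_i‖²−L_i²)
c_1 = 36.0000+64.0000−26.5000 = 73.5000
eq1−eq2 → [0.0000  16.0000]·P = 56.0000
eq1−eq3 → [12.0000  16.0000]·P = 158.0000
2×2 solve → P = (8.5000, 3.5000)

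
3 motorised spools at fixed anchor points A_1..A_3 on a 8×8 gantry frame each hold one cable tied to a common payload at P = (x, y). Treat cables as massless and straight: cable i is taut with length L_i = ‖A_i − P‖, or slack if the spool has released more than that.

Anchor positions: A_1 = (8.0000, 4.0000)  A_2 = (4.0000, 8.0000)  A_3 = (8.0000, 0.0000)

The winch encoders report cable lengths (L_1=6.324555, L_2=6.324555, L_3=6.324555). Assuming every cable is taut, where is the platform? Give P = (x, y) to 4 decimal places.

(2.0000, 2.0000)

expand ‖A_i−P‖²=L_i² and subtract eq 1 (c_i ≔ ‖A_i‖²−L_i²)
c_1 = 64.0000+16.0000−40.0000 = 40.0000
eq1−eq2 → [8.0000  -8.0000]·P = 0.0000
eq1−eq3 → [0.0000  8.0000]·P = 16.0000
2×2 solve → P = (2.0000, 2.0000)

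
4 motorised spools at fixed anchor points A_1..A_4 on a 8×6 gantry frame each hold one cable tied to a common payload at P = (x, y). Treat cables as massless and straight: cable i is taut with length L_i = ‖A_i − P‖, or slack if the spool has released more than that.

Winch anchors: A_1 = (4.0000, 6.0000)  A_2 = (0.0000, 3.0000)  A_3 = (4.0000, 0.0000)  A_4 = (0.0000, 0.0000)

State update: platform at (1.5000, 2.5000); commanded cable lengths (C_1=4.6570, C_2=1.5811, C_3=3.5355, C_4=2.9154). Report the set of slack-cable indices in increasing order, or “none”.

1

cable 1: L_1 = ‖A_1−P‖ = 4.3012;  C_1 = 4.6570 → slack
cable 2: L_2 = ‖A_2−P‖ = 1.5811;  C_2 = 1.5811 → taut
cable 3: L_3 = ‖A_3−P‖ = 3.5355;  C_3 = 3.5355 → taut
cable 4: L_4 = ‖A_4−P‖ = 2.9155;  C_4 = 2.9154 → taut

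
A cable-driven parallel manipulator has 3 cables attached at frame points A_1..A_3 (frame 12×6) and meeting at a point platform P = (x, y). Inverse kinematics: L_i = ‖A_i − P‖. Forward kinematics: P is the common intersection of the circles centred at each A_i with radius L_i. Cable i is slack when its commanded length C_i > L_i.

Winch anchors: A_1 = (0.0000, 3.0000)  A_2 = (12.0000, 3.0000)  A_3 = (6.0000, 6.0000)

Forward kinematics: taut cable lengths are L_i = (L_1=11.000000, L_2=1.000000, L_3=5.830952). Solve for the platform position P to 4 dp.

circle eqns → linear via eq_j − eq_1; set c_j = A_j·A_j − L_j²
c_1 = 0.0000+9.0000−121.0000 = -112.0000
-24.0000·x + 0.0000·y = c_1−c_2 = -264.0000
-12.0000·x − 6.0000·y = c_1−c_3 = -150.0000
solve first two rows → x=11.0000, y=3.0000

(11.0000, 3.0000)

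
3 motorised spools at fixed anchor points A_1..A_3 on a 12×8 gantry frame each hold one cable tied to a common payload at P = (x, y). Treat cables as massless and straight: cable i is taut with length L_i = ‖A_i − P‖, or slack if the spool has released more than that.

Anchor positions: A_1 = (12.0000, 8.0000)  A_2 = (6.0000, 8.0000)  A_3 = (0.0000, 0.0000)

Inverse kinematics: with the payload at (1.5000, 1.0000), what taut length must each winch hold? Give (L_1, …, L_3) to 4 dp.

(12.6194, 8.3217, 1.8028)

L_1 = √((12.0000−1.5000)² + (8.0000−1.0000)²) = 12.6194
L_2 = √((6.0000−1.5000)² + (8.0000−1.0000)²) = 8.3217
L_3 = √((0.0000−1.5000)² + (0.0000−1.0000)²) = 1.8028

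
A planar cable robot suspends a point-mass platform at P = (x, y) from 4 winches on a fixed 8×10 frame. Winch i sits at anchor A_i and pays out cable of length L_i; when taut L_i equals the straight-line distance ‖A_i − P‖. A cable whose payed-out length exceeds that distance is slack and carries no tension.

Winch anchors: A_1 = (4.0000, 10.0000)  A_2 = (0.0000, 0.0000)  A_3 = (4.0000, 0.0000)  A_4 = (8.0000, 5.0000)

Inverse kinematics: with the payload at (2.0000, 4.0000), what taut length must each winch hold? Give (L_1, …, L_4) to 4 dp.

(6.3246, 4.4721, 4.4721, 6.0828)

L_1: Δ = A_1−P = (2.0000, 6.0000) → ‖Δ‖ = √40.0000 = 6.3246
L_2: Δ = A_2−P = (-2.0000, -4.0000) → ‖Δ‖ = √20.0000 = 4.4721
L_3: Δ = A_3−P = (2.0000, -4.0000) → ‖Δ‖ = √20.0000 = 4.4721
L_4: Δ = A_4−P = (6.0000, 1.0000) → ‖Δ‖ = √37.0000 = 6.0828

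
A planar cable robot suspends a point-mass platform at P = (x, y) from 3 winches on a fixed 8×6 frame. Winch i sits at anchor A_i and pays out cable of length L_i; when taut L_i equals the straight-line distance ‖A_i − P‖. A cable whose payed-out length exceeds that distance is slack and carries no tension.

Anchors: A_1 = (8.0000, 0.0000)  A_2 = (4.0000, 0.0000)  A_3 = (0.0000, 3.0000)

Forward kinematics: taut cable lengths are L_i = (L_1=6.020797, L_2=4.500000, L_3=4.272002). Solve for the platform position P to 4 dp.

circle eqns → linear via eq_j − eq_1; set q_j = A_j·A_j − L_j²
q_1 = 64.0000+0.0000−36.2500 = 27.7500
8.0000·x + 0.0000·y = q_1−q_2 = 32.0000
16.0000·x − 6.0000·y = q_1−q_3 = 37.0000
solve first two rows → x=4.0000, y=4.5000

(4.0000, 4.5000)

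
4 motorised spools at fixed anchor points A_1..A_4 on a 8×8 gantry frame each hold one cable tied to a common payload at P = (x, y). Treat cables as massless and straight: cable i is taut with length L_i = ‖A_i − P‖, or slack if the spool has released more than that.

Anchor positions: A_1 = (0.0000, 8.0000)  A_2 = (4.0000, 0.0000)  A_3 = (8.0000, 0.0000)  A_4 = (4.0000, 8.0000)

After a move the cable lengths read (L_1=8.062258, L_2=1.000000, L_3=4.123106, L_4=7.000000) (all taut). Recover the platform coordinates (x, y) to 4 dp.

(4.0000, 1.0000)

circle eqns → linear via eq_j − eq_1; set k_j = A_j·A_j − L_j²
k_1 = 0.0000+64.0000−65.0000 = -1.0000
-8.0000·x + 16.0000·y = k_1−k_2 = -16.0000
-16.0000·x + 16.0000·y = k_1−k_3 = -48.0000
-8.0000·x + 0.0000·y = k_1−k_4 = -32.0000
solve first two rows → x=4.0000, y=1.0000
check cable 4: ‖A_4−P‖² = 49.0000 ≈ L_4² = 49.0000 ✓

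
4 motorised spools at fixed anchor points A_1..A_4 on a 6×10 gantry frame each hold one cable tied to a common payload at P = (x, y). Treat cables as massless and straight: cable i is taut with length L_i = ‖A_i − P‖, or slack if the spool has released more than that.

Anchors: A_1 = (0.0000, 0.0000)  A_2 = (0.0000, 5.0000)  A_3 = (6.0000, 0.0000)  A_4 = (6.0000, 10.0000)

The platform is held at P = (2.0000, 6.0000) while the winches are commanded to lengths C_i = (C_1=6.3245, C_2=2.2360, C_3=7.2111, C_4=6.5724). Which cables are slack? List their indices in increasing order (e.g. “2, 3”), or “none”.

4

cable 1: √((-2.0000)²+(-6.0000)²)=6.3246, C_1=6.3245: taut
cable 2: √((-2.0000)²+(-1.0000)²)=2.2361, C_2=2.2360: taut
cable 3: √((4.0000)²+(-6.0000)²)=7.2111, C_3=7.2111: taut
cable 4: √((4.0000)²+(4.0000)²)=5.6569, C_4=6.5724: slack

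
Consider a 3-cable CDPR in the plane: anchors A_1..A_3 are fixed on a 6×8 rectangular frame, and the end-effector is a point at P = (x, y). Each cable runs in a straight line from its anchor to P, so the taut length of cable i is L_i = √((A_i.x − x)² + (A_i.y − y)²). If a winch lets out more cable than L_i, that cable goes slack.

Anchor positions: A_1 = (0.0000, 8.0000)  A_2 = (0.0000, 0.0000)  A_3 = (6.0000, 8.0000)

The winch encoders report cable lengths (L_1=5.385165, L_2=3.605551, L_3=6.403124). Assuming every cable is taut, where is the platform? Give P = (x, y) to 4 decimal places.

(2.0000, 3.0000)

circle eqns → linear via eq_j − eq_1; set c_j = A_j·A_j − L_j²
c_1 = 0.0000+64.0000−29.0000 = 35.0000
0.0000·x + 16.0000·y = c_1−c_2 = 48.0000
-12.0000·x + 0.0000·y = c_1−c_3 = -24.0000
solve first two rows → x=2.0000, y=3.0000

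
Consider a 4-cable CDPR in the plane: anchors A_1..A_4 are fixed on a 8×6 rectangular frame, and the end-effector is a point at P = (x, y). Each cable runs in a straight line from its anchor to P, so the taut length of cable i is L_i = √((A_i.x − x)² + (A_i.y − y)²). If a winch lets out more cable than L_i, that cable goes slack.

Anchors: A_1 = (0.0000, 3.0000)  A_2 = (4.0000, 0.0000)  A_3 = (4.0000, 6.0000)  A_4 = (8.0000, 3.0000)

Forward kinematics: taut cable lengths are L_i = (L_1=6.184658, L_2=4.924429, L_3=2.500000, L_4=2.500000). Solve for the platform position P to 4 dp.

circle eqns → linear via eq_j − eq_1; set c_j = A_j·A_j − L_j²
c_1 = 0.0000+9.0000−38.2500 = -29.2500
-8.0000·x + 6.0000·y = c_1−c_2 = -21.0000
-8.0000·x − 6.0000·y = c_1−c_3 = -75.0000
-16.0000·x + 0.0000·y = c_1−c_4 = -96.0000
solve first two rows → x=6.0000, y=4.5000
check cable 4: ‖A_4−P‖² = 6.2500 ≈ L_4² = 6.2500 ✓

(6.0000, 4.5000)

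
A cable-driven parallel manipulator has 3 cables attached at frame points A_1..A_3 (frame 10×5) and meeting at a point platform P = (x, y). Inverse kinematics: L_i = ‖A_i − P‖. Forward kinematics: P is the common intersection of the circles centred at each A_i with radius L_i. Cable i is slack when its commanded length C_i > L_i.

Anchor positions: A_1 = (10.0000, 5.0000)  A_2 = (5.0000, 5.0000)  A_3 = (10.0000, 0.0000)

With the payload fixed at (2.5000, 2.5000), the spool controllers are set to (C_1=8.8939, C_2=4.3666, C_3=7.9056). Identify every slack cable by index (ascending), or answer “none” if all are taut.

1, 2

cable 1: L_1 = ‖A_1−P‖ = 7.9057;  C_1 = 8.8939 → slack
cable 2: L_2 = ‖A_2−P‖ = 3.5355;  C_2 = 4.3666 → slack
cable 3: L_3 = ‖A_3−P‖ = 7.9057;  C_3 = 7.9056 → taut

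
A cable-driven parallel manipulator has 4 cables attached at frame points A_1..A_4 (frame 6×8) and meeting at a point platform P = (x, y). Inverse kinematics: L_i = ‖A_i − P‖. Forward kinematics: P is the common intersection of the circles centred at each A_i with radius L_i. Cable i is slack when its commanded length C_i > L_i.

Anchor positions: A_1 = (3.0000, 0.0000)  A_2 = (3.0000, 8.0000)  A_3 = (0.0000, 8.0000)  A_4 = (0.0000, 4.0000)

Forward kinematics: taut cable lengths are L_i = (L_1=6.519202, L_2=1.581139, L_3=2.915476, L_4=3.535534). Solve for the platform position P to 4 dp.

(2.5000, 6.5000)

each cable: (A_i−P)·(A_i−P) = L_i²; let k_i = ‖A_i‖²−L_i²
k_1 = 9.0000+0.0000−42.5000 = -33.5000
row 1: 0.0000x − 16.0000y = -104.0000  (k_2=70.5000)
row 2: 6.0000x − 16.0000y = -89.0000  (k_3=55.5000)
row 3: 6.0000x − 8.0000y = -37.0000  (k_4=3.5000)
Cramer on rows 1–2 → x = 2.5000, y = 6.5000
check cable 4: ‖A_4−P‖² = 12.5000 ≈ L_4² = 12.5000 ✓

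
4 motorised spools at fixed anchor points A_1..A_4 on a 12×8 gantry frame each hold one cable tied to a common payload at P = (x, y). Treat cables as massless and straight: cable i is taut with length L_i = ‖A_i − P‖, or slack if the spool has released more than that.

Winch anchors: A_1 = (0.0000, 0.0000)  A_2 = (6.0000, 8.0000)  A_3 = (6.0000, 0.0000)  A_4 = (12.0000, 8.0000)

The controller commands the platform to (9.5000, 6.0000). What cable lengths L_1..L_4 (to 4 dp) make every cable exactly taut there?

(11.2361, 4.0311, 6.9462, 3.2016)

cable 1: Δx=-9.5000, Δy=-6.0000; L_1 = √(Δx²+Δy²) = 11.2361
cable 2: Δx=-3.5000, Δy=2.0000; L_2 = √(Δx²+Δy²) = 4.0311
cable 3: Δx=-3.5000, Δy=-6.0000; L_3 = √(Δx²+Δy²) = 6.9462
cable 4: Δx=2.5000, Δy=2.0000; L_4 = √(Δx²+Δy²) = 3.2016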